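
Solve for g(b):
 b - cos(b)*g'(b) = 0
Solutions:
 g(b) = C1 + Integral(b/cos(b), b)


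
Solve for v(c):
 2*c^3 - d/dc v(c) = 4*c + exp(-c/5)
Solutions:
 v(c) = C1 + c^4/2 - 2*c^2 + 5*exp(-c/5)


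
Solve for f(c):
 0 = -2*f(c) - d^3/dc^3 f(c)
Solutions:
 f(c) = C3*exp(-2^(1/3)*c) + (C1*sin(2^(1/3)*sqrt(3)*c/2) + C2*cos(2^(1/3)*sqrt(3)*c/2))*exp(2^(1/3)*c/2)


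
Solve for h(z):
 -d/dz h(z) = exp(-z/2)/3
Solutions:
 h(z) = C1 + 2*exp(-z/2)/3


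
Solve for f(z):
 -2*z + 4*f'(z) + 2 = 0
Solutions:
 f(z) = C1 + z^2/4 - z/2


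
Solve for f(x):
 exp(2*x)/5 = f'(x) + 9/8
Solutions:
 f(x) = C1 - 9*x/8 + exp(2*x)/10


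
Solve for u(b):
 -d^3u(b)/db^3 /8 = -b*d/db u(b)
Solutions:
 u(b) = C1 + Integral(C2*airyai(2*b) + C3*airybi(2*b), b)


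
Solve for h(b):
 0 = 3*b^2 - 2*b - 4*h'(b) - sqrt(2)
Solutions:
 h(b) = C1 + b^3/4 - b^2/4 - sqrt(2)*b/4


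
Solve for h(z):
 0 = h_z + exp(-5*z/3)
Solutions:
 h(z) = C1 + 3*exp(-5*z/3)/5


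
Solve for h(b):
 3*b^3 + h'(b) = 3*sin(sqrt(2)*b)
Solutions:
 h(b) = C1 - 3*b^4/4 - 3*sqrt(2)*cos(sqrt(2)*b)/2


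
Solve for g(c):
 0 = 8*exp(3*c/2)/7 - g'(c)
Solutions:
 g(c) = C1 + 16*exp(3*c/2)/21


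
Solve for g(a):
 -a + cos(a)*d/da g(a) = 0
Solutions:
 g(a) = C1 + Integral(a/cos(a), a)


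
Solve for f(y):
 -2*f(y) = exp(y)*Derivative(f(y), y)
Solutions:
 f(y) = C1*exp(2*exp(-y))


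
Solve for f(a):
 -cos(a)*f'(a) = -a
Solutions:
 f(a) = C1 + Integral(a/cos(a), a)


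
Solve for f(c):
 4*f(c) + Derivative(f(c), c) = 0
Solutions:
 f(c) = C1*exp(-4*c)


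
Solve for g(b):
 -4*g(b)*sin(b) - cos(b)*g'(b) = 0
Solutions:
 g(b) = C1*cos(b)^4


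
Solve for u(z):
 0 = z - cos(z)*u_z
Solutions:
 u(z) = C1 + Integral(z/cos(z), z)


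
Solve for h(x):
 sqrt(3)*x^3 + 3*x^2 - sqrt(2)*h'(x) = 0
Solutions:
 h(x) = C1 + sqrt(6)*x^4/8 + sqrt(2)*x^3/2


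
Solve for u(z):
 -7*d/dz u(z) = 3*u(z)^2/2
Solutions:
 u(z) = 14/(C1 + 3*z)


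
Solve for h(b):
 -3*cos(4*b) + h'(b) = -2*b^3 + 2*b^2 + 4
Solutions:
 h(b) = C1 - b^4/2 + 2*b^3/3 + 4*b + 3*sin(4*b)/4


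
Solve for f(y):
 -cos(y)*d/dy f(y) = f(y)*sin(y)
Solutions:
 f(y) = C1*cos(y)


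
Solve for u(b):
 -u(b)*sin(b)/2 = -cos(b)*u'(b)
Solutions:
 u(b) = C1/sqrt(cos(b))


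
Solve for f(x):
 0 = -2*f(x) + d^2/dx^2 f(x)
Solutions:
 f(x) = C1*exp(-sqrt(2)*x) + C2*exp(sqrt(2)*x)


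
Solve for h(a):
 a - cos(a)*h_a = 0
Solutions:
 h(a) = C1 + Integral(a/cos(a), a)


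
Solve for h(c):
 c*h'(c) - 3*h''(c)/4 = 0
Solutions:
 h(c) = C1 + C2*erfi(sqrt(6)*c/3)


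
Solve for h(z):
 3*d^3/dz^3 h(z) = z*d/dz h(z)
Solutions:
 h(z) = C1 + Integral(C2*airyai(3^(2/3)*z/3) + C3*airybi(3^(2/3)*z/3), z)


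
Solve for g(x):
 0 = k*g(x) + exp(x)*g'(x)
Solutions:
 g(x) = C1*exp(k*exp(-x))


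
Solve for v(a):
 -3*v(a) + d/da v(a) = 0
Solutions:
 v(a) = C1*exp(3*a)


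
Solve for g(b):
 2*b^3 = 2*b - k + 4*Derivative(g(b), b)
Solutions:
 g(b) = C1 + b^4/8 - b^2/4 + b*k/4


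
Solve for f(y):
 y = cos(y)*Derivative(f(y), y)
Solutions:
 f(y) = C1 + Integral(y/cos(y), y)


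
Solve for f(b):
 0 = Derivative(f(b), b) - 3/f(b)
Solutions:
 f(b) = -sqrt(C1 + 6*b)
 f(b) = sqrt(C1 + 6*b)


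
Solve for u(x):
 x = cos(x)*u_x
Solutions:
 u(x) = C1 + Integral(x/cos(x), x)


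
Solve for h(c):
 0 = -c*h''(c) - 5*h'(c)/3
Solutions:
 h(c) = C1 + C2/c^(2/3)


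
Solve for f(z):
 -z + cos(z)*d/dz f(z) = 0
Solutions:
 f(z) = C1 + Integral(z/cos(z), z)


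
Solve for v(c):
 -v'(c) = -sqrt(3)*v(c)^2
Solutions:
 v(c) = -1/(C1 + sqrt(3)*c)


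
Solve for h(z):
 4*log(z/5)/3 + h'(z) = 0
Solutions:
 h(z) = C1 - 4*z*log(z)/3 + 4*z/3 + 4*z*log(5)/3


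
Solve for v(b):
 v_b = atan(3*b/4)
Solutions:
 v(b) = C1 + b*atan(3*b/4) - 2*log(9*b^2 + 16)/3


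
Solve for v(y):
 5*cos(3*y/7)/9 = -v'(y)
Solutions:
 v(y) = C1 - 35*sin(3*y/7)/27


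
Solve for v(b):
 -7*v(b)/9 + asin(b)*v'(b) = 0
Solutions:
 v(b) = C1*exp(7*Integral(1/asin(b), b)/9)


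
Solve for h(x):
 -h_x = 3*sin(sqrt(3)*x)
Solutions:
 h(x) = C1 + sqrt(3)*cos(sqrt(3)*x)


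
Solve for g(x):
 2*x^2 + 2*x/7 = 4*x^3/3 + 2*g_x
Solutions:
 g(x) = C1 - x^4/6 + x^3/3 + x^2/14


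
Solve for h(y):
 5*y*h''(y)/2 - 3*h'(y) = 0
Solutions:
 h(y) = C1 + C2*y^(11/5)


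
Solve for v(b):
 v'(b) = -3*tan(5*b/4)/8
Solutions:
 v(b) = C1 + 3*log(cos(5*b/4))/10


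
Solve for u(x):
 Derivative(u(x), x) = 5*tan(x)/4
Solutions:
 u(x) = C1 - 5*log(cos(x))/4


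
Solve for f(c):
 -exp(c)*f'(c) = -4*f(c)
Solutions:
 f(c) = C1*exp(-4*exp(-c))


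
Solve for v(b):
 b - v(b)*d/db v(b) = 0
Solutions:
 v(b) = -sqrt(C1 + b^2)
 v(b) = sqrt(C1 + b^2)


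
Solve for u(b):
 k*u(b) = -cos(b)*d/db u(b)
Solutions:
 u(b) = C1*exp(k*(log(sin(b) - 1) - log(sin(b) + 1))/2)


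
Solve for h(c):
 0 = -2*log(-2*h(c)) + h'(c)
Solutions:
 -Integral(1/(log(-_y) + log(2)), (_y, h(c)))/2 = C1 - c


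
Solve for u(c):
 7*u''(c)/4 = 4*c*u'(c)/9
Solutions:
 u(c) = C1 + C2*erfi(2*sqrt(14)*c/21)


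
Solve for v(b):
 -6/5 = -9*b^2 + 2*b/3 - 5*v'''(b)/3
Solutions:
 v(b) = C1 + C2*b + C3*b^2 - 9*b^5/100 + b^4/60 + 3*b^3/25


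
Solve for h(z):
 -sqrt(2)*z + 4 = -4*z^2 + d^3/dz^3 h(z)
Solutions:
 h(z) = C1 + C2*z + C3*z^2 + z^5/15 - sqrt(2)*z^4/24 + 2*z^3/3


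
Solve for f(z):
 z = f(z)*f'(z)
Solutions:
 f(z) = -sqrt(C1 + z^2)
 f(z) = sqrt(C1 + z^2)


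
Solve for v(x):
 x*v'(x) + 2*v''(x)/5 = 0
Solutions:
 v(x) = C1 + C2*erf(sqrt(5)*x/2)


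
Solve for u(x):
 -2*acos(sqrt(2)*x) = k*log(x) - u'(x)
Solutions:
 u(x) = C1 + k*x*(log(x) - 1) + 2*x*acos(sqrt(2)*x) - sqrt(2)*sqrt(1 - 2*x^2)


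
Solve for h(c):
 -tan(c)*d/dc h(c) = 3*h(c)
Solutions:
 h(c) = C1/sin(c)^3


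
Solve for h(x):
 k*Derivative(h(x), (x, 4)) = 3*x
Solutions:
 h(x) = C1 + C2*x + C3*x^2 + C4*x^3 + x^5/(40*k)


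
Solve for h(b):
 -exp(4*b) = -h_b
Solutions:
 h(b) = C1 + exp(4*b)/4


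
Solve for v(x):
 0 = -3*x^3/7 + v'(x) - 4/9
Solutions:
 v(x) = C1 + 3*x^4/28 + 4*x/9


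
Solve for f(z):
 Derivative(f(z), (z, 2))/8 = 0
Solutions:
 f(z) = C1 + C2*z


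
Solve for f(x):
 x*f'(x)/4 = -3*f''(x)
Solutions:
 f(x) = C1 + C2*erf(sqrt(6)*x/12)


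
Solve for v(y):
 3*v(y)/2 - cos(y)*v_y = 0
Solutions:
 v(y) = C1*(sin(y) + 1)^(3/4)/(sin(y) - 1)^(3/4)


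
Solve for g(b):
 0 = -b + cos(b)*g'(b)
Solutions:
 g(b) = C1 + Integral(b/cos(b), b)


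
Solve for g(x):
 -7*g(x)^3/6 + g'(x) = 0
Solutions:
 g(x) = -sqrt(3)*sqrt(-1/(C1 + 7*x))
 g(x) = sqrt(3)*sqrt(-1/(C1 + 7*x))


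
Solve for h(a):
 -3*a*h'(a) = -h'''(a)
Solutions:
 h(a) = C1 + Integral(C2*airyai(3^(1/3)*a) + C3*airybi(3^(1/3)*a), a)


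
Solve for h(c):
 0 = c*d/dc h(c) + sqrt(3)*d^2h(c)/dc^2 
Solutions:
 h(c) = C1 + C2*erf(sqrt(2)*3^(3/4)*c/6)


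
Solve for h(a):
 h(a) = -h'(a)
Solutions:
 h(a) = C1*exp(-a)


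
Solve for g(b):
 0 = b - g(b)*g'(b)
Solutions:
 g(b) = -sqrt(C1 + b^2)
 g(b) = sqrt(C1 + b^2)


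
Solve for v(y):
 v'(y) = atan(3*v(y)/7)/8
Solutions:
 Integral(1/atan(3*_y/7), (_y, v(y))) = C1 + y/8


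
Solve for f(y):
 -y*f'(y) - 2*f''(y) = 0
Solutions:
 f(y) = C1 + C2*erf(y/2)


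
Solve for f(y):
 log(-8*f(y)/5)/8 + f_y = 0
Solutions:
 8*Integral(1/(log(-_y) - log(5) + 3*log(2)), (_y, f(y))) = C1 - y


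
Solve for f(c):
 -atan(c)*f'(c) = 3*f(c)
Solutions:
 f(c) = C1*exp(-3*Integral(1/atan(c), c))


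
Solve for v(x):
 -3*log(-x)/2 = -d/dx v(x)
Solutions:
 v(x) = C1 + 3*x*log(-x)/2 - 3*x/2


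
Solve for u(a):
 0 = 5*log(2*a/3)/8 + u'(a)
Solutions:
 u(a) = C1 - 5*a*log(a)/8 - 5*a*log(2)/8 + 5*a/8 + 5*a*log(3)/8


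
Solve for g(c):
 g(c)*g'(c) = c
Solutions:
 g(c) = -sqrt(C1 + c^2)
 g(c) = sqrt(C1 + c^2)


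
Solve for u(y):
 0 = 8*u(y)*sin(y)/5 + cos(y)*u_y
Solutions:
 u(y) = C1*cos(y)^(8/5)


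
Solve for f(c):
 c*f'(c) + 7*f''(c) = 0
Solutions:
 f(c) = C1 + C2*erf(sqrt(14)*c/14)


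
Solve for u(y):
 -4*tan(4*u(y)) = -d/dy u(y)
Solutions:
 u(y) = -asin(C1*exp(16*y))/4 + pi/4
 u(y) = asin(C1*exp(16*y))/4


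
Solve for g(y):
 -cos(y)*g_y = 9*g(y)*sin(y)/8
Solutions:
 g(y) = C1*cos(y)^(9/8)


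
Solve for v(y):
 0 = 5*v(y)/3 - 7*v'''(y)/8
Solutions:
 v(y) = C3*exp(2*21^(2/3)*5^(1/3)*y/21) + (C1*sin(3^(1/6)*5^(1/3)*7^(2/3)*y/7) + C2*cos(3^(1/6)*5^(1/3)*7^(2/3)*y/7))*exp(-21^(2/3)*5^(1/3)*y/21)


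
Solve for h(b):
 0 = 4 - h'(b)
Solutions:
 h(b) = C1 + 4*b


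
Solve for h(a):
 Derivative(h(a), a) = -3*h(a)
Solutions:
 h(a) = C1*exp(-3*a)


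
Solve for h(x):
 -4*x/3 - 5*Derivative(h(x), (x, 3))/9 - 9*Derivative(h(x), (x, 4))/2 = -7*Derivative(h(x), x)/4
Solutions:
 h(x) = C1 + C2*exp(-x*(200*2^(2/3)/(729*sqrt(234197481) + 11156261)^(1/3) + 40 + 2^(1/3)*(729*sqrt(234197481) + 11156261)^(1/3))/972)*sin(2^(1/3)*sqrt(3)*x*(-(729*sqrt(234197481) + 11156261)^(1/3) + 200*2^(1/3)/(729*sqrt(234197481) + 11156261)^(1/3))/972) + C3*exp(-x*(200*2^(2/3)/(729*sqrt(234197481) + 11156261)^(1/3) + 40 + 2^(1/3)*(729*sqrt(234197481) + 11156261)^(1/3))/972)*cos(2^(1/3)*sqrt(3)*x*(-(729*sqrt(234197481) + 11156261)^(1/3) + 200*2^(1/3)/(729*sqrt(234197481) + 11156261)^(1/3))/972) + C4*exp(x*(-20 + 200*2^(2/3)/(729*sqrt(234197481) + 11156261)^(1/3) + 2^(1/3)*(729*sqrt(234197481) + 11156261)^(1/3))/486) + 8*x^2/21


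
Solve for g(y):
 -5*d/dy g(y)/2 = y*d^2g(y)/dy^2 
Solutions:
 g(y) = C1 + C2/y^(3/2)


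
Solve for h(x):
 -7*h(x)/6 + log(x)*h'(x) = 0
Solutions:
 h(x) = C1*exp(7*li(x)/6)


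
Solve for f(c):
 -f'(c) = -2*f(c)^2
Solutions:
 f(c) = -1/(C1 + 2*c)


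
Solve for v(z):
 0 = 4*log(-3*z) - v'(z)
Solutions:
 v(z) = C1 + 4*z*log(-z) + 4*z*(-1 + log(3))


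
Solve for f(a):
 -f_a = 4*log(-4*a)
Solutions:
 f(a) = C1 - 4*a*log(-a) + 4*a*(1 - 2*log(2))


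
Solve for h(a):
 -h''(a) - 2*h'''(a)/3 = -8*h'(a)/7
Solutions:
 h(a) = C1 + C2*exp(a*(-21 + sqrt(1785))/28) + C3*exp(-a*(21 + sqrt(1785))/28)


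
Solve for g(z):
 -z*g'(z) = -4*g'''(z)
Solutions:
 g(z) = C1 + Integral(C2*airyai(2^(1/3)*z/2) + C3*airybi(2^(1/3)*z/2), z)


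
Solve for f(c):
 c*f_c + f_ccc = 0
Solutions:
 f(c) = C1 + Integral(C2*airyai(-c) + C3*airybi(-c), c)


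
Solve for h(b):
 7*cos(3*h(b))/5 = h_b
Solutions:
 -7*b/5 - log(sin(3*h(b)) - 1)/6 + log(sin(3*h(b)) + 1)/6 = C1


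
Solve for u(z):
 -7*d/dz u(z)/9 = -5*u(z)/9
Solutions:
 u(z) = C1*exp(5*z/7)


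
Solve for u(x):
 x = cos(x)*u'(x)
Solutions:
 u(x) = C1 + Integral(x/cos(x), x)


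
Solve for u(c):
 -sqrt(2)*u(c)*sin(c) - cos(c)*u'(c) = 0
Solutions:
 u(c) = C1*cos(c)^(sqrt(2))


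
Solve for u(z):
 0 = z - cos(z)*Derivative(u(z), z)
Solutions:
 u(z) = C1 + Integral(z/cos(z), z)


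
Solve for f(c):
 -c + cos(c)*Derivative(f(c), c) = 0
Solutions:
 f(c) = C1 + Integral(c/cos(c), c)


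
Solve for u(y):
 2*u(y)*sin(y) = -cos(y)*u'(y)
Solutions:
 u(y) = C1*cos(y)^2


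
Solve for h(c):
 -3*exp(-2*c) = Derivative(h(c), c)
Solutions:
 h(c) = C1 + 3*exp(-2*c)/2


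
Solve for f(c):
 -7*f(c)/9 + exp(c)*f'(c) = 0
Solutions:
 f(c) = C1*exp(-7*exp(-c)/9)


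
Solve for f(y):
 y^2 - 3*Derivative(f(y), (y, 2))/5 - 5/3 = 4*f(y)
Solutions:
 f(y) = C1*sin(2*sqrt(15)*y/3) + C2*cos(2*sqrt(15)*y/3) + y^2/4 - 59/120


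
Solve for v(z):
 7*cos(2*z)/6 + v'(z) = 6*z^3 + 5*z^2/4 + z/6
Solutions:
 v(z) = C1 + 3*z^4/2 + 5*z^3/12 + z^2/12 - 7*sin(2*z)/12


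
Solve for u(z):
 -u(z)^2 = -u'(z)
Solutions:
 u(z) = -1/(C1 + z)


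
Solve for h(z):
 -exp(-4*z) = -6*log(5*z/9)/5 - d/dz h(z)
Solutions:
 h(z) = C1 - 6*z*log(z)/5 + 6*z*(-log(5) + 1 + 2*log(3))/5 - exp(-4*z)/4


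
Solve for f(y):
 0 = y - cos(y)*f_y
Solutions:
 f(y) = C1 + Integral(y/cos(y), y)


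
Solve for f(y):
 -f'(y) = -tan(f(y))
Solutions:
 f(y) = pi - asin(C1*exp(y))
 f(y) = asin(C1*exp(y))


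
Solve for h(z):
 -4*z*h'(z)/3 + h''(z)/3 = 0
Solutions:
 h(z) = C1 + C2*erfi(sqrt(2)*z)


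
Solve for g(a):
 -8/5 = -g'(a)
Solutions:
 g(a) = C1 + 8*a/5


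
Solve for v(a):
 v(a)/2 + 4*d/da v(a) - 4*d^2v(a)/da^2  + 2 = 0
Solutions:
 v(a) = C1*exp(a*(2 - sqrt(6))/4) + C2*exp(a*(2 + sqrt(6))/4) - 4


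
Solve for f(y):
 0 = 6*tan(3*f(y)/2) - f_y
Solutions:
 f(y) = -2*asin(C1*exp(9*y))/3 + 2*pi/3
 f(y) = 2*asin(C1*exp(9*y))/3


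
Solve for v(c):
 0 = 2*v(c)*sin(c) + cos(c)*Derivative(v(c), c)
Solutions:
 v(c) = C1*cos(c)^2


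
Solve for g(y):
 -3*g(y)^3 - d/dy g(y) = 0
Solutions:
 g(y) = -sqrt(2)*sqrt(-1/(C1 - 3*y))/2
 g(y) = sqrt(2)*sqrt(-1/(C1 - 3*y))/2


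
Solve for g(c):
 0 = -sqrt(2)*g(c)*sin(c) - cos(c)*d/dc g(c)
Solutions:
 g(c) = C1*cos(c)^(sqrt(2))


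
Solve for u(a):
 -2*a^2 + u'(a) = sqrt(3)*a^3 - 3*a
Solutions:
 u(a) = C1 + sqrt(3)*a^4/4 + 2*a^3/3 - 3*a^2/2


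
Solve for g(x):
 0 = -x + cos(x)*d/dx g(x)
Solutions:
 g(x) = C1 + Integral(x/cos(x), x)


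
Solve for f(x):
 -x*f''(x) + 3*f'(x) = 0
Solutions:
 f(x) = C1 + C2*x^4


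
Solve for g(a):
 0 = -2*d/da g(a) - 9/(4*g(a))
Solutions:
 g(a) = -sqrt(C1 - 9*a)/2
 g(a) = sqrt(C1 - 9*a)/2


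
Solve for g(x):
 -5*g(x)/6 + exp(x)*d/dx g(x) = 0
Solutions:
 g(x) = C1*exp(-5*exp(-x)/6)


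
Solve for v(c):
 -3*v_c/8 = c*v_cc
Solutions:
 v(c) = C1 + C2*c^(5/8)


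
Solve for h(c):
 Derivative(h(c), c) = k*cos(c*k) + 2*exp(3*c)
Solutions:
 h(c) = C1 + 2*exp(3*c)/3 + sin(c*k)


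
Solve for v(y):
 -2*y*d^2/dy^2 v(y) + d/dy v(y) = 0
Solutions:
 v(y) = C1 + C2*y^(3/2)


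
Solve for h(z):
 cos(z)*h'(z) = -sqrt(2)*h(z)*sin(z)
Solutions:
 h(z) = C1*cos(z)^(sqrt(2))


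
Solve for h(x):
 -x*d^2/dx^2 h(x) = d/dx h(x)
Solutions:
 h(x) = C1 + C2*log(x)


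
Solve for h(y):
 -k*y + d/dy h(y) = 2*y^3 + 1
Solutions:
 h(y) = C1 + k*y^2/2 + y^4/2 + y


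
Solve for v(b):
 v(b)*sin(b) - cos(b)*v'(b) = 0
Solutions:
 v(b) = C1/cos(b)


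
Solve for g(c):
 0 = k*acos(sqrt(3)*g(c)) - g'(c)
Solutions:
 Integral(1/acos(sqrt(3)*_y), (_y, g(c))) = C1 + c*k


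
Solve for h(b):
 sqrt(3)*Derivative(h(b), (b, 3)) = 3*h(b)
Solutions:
 h(b) = C3*exp(3^(1/6)*b) + (C1*sin(3^(2/3)*b/2) + C2*cos(3^(2/3)*b/2))*exp(-3^(1/6)*b/2)


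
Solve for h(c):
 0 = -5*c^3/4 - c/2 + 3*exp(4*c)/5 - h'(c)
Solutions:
 h(c) = C1 - 5*c^4/16 - c^2/4 + 3*exp(4*c)/20


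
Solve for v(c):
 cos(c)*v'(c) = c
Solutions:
 v(c) = C1 + Integral(c/cos(c), c)


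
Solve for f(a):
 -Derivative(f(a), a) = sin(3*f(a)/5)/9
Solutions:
 a/9 + 5*log(cos(3*f(a)/5) - 1)/6 - 5*log(cos(3*f(a)/5) + 1)/6 = C1


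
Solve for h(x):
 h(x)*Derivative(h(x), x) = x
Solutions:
 h(x) = -sqrt(C1 + x^2)
 h(x) = sqrt(C1 + x^2)


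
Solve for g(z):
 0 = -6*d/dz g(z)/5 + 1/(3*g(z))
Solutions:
 g(z) = -sqrt(C1 + 5*z)/3
 g(z) = sqrt(C1 + 5*z)/3


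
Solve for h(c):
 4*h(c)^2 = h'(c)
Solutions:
 h(c) = -1/(C1 + 4*c)


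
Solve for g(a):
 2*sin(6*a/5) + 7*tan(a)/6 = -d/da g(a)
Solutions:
 g(a) = C1 + 7*log(cos(a))/6 + 5*cos(6*a/5)/3


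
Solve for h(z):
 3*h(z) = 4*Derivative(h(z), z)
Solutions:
 h(z) = C1*exp(3*z/4)


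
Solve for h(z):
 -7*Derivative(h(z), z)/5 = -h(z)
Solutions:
 h(z) = C1*exp(5*z/7)


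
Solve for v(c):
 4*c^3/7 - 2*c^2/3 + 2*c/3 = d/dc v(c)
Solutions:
 v(c) = C1 + c^4/7 - 2*c^3/9 + c^2/3


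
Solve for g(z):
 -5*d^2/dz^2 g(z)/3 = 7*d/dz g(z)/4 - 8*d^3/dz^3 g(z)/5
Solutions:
 g(z) = C1 + C2*exp(z*(25 - sqrt(3145))/48) + C3*exp(z*(25 + sqrt(3145))/48)


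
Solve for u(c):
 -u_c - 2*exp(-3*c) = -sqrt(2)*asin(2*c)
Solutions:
 u(c) = C1 + sqrt(2)*c*asin(2*c) + sqrt(2)*sqrt(1 - 4*c^2)/2 + 2*exp(-3*c)/3


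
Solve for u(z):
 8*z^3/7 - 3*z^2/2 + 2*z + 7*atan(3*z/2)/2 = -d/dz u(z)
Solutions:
 u(z) = C1 - 2*z^4/7 + z^3/2 - z^2 - 7*z*atan(3*z/2)/2 + 7*log(9*z^2 + 4)/6


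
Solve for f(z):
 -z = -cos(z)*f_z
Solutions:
 f(z) = C1 + Integral(z/cos(z), z)


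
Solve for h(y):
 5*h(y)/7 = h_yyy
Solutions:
 h(y) = C3*exp(5^(1/3)*7^(2/3)*y/7) + (C1*sin(sqrt(3)*5^(1/3)*7^(2/3)*y/14) + C2*cos(sqrt(3)*5^(1/3)*7^(2/3)*y/14))*exp(-5^(1/3)*7^(2/3)*y/14)


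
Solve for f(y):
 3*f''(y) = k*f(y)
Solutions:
 f(y) = C1*exp(-sqrt(3)*sqrt(k)*y/3) + C2*exp(sqrt(3)*sqrt(k)*y/3)


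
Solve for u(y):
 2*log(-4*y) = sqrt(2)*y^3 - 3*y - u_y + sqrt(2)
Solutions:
 u(y) = C1 + sqrt(2)*y^4/4 - 3*y^2/2 - 2*y*log(-y) + y*(-4*log(2) + sqrt(2) + 2)


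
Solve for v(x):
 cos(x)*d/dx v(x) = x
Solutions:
 v(x) = C1 + Integral(x/cos(x), x)


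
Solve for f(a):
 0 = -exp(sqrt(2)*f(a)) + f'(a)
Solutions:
 f(a) = sqrt(2)*(2*log(-1/(C1 + a)) - log(2))/4


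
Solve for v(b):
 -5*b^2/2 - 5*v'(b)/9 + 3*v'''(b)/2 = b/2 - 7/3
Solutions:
 v(b) = C1 + C2*exp(-sqrt(30)*b/9) + C3*exp(sqrt(30)*b/9) - 3*b^3/2 - 9*b^2/20 - 201*b/10


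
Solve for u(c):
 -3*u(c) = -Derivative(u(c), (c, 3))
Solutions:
 u(c) = C3*exp(3^(1/3)*c) + (C1*sin(3^(5/6)*c/2) + C2*cos(3^(5/6)*c/2))*exp(-3^(1/3)*c/2)


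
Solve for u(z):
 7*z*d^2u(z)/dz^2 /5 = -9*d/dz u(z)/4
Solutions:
 u(z) = C1 + C2/z^(17/28)


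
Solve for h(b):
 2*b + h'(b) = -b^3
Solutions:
 h(b) = C1 - b^4/4 - b^2


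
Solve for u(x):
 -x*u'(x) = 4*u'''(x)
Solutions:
 u(x) = C1 + Integral(C2*airyai(-2^(1/3)*x/2) + C3*airybi(-2^(1/3)*x/2), x)


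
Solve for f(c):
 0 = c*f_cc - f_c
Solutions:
 f(c) = C1 + C2*c^2


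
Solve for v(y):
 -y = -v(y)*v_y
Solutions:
 v(y) = -sqrt(C1 + y^2)
 v(y) = sqrt(C1 + y^2)


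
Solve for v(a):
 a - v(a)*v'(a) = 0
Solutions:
 v(a) = -sqrt(C1 + a^2)
 v(a) = sqrt(C1 + a^2)


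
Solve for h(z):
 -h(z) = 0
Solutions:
 h(z) = 0


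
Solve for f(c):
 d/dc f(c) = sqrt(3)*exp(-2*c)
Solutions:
 f(c) = C1 - sqrt(3)*exp(-2*c)/2


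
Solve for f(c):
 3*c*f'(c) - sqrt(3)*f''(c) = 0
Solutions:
 f(c) = C1 + C2*erfi(sqrt(2)*3^(1/4)*c/2)


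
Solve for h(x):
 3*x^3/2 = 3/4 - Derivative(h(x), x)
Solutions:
 h(x) = C1 - 3*x^4/8 + 3*x/4


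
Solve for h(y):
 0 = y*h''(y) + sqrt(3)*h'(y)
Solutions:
 h(y) = C1 + C2*y^(1 - sqrt(3))


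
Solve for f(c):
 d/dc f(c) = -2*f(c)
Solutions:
 f(c) = C1*exp(-2*c)


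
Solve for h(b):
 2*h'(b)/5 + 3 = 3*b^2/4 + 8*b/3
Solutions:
 h(b) = C1 + 5*b^3/8 + 10*b^2/3 - 15*b/2


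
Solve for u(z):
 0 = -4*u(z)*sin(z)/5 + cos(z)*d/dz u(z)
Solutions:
 u(z) = C1/cos(z)^(4/5)


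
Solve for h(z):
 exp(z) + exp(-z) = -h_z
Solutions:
 h(z) = C1 - 2*sinh(z)


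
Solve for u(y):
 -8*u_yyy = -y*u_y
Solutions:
 u(y) = C1 + Integral(C2*airyai(y/2) + C3*airybi(y/2), y)


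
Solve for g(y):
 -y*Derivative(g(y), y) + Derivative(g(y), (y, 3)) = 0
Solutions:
 g(y) = C1 + Integral(C2*airyai(y) + C3*airybi(y), y)


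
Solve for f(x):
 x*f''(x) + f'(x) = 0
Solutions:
 f(x) = C1 + C2*log(x)


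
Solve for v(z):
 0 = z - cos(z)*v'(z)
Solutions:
 v(z) = C1 + Integral(z/cos(z), z)


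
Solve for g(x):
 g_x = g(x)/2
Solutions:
 g(x) = C1*exp(x/2)


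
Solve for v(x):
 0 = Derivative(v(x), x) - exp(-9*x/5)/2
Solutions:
 v(x) = C1 - 5*exp(-9*x/5)/18


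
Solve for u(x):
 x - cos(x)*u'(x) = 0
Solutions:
 u(x) = C1 + Integral(x/cos(x), x)


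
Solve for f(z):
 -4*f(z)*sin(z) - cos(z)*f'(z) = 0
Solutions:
 f(z) = C1*cos(z)^4


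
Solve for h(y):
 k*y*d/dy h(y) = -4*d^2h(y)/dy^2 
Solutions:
 h(y) = Piecewise((-sqrt(2)*sqrt(pi)*C1*erf(sqrt(2)*sqrt(k)*y/4)/sqrt(k) - C2, (k > 0) | (k < 0)), (-C1*y - C2, True))


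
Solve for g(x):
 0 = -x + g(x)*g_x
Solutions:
 g(x) = -sqrt(C1 + x^2)
 g(x) = sqrt(C1 + x^2)


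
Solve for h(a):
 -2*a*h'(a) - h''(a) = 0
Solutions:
 h(a) = C1 + C2*erf(a)


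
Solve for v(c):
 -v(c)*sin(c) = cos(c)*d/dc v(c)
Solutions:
 v(c) = C1*cos(c)


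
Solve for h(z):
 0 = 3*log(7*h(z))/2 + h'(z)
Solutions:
 2*Integral(1/(log(_y) + log(7)), (_y, h(z)))/3 = C1 - z


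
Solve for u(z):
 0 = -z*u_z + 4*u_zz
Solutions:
 u(z) = C1 + C2*erfi(sqrt(2)*z/4)


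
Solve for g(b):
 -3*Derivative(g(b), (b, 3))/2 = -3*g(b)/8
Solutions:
 g(b) = C3*exp(2^(1/3)*b/2) + (C1*sin(2^(1/3)*sqrt(3)*b/4) + C2*cos(2^(1/3)*sqrt(3)*b/4))*exp(-2^(1/3)*b/4)


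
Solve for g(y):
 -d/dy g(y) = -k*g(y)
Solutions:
 g(y) = C1*exp(k*y)


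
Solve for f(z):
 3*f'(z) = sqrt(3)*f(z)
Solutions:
 f(z) = C1*exp(sqrt(3)*z/3)


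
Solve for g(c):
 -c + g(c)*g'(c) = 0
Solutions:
 g(c) = -sqrt(C1 + c^2)
 g(c) = sqrt(C1 + c^2)


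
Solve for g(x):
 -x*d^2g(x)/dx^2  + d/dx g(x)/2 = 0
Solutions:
 g(x) = C1 + C2*x^(3/2)


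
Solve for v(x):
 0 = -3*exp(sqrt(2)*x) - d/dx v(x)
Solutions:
 v(x) = C1 - 3*sqrt(2)*exp(sqrt(2)*x)/2


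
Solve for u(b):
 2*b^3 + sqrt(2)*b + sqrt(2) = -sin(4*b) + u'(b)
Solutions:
 u(b) = C1 + b^4/2 + sqrt(2)*b^2/2 + sqrt(2)*b - cos(4*b)/4


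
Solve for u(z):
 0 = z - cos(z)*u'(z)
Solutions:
 u(z) = C1 + Integral(z/cos(z), z)


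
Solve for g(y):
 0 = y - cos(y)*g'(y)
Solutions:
 g(y) = C1 + Integral(y/cos(y), y)


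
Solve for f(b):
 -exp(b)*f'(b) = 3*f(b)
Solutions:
 f(b) = C1*exp(3*exp(-b))


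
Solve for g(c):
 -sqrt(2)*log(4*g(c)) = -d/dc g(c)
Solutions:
 -sqrt(2)*Integral(1/(log(_y) + 2*log(2)), (_y, g(c)))/2 = C1 - c


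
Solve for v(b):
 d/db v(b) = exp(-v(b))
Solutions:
 v(b) = log(C1 + b)


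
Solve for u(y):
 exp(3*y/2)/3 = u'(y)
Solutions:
 u(y) = C1 + 2*exp(3*y/2)/9


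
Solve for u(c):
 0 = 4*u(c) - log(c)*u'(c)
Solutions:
 u(c) = C1*exp(4*li(c))


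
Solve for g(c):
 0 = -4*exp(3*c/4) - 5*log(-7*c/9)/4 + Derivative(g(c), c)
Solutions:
 g(c) = C1 + 5*c*log(-c)/4 + 5*c*(-2*log(3) - 1 + log(7))/4 + 16*exp(3*c/4)/3


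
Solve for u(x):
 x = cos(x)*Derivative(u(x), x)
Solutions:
 u(x) = C1 + Integral(x/cos(x), x)


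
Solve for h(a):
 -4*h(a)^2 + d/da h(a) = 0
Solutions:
 h(a) = -1/(C1 + 4*a)


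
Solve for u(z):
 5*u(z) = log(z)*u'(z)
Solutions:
 u(z) = C1*exp(5*li(z))


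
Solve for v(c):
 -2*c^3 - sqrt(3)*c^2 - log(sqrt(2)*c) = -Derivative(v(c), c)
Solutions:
 v(c) = C1 + c^4/2 + sqrt(3)*c^3/3 + c*log(c) - c + c*log(2)/2


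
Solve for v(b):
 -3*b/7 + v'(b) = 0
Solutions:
 v(b) = C1 + 3*b^2/14


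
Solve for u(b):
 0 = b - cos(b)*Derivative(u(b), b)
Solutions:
 u(b) = C1 + Integral(b/cos(b), b)


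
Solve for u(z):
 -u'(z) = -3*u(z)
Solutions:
 u(z) = C1*exp(3*z)


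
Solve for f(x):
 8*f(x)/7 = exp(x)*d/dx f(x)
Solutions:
 f(x) = C1*exp(-8*exp(-x)/7)


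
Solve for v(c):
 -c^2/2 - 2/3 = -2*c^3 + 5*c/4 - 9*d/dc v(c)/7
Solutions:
 v(c) = C1 - 7*c^4/18 + 7*c^3/54 + 35*c^2/72 + 14*c/27


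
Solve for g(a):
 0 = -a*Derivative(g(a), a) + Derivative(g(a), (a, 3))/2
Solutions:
 g(a) = C1 + Integral(C2*airyai(2^(1/3)*a) + C3*airybi(2^(1/3)*a), a)


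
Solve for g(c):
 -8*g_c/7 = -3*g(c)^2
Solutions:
 g(c) = -8/(C1 + 21*c)


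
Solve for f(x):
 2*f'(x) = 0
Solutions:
 f(x) = C1


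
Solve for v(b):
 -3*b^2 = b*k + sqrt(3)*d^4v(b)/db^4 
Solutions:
 v(b) = C1 + C2*b + C3*b^2 + C4*b^3 - sqrt(3)*b^6/360 - sqrt(3)*b^5*k/360


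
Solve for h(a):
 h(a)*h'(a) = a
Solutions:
 h(a) = -sqrt(C1 + a^2)
 h(a) = sqrt(C1 + a^2)


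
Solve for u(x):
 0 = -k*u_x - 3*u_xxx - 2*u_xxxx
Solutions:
 u(x) = C1 + C2*exp(-x*((2*k + sqrt((2*k + 1)^2 - 1) + 1)^(1/3) + 1 + (2*k + sqrt((2*k + 1)^2 - 1) + 1)^(-1/3))/2) + C3*exp(x*((2*k + sqrt((2*k + 1)^2 - 1) + 1)^(1/3)/4 - sqrt(3)*I*(2*k + sqrt((2*k + 1)^2 - 1) + 1)^(1/3)/4 - 1/2 - 1/((-1 + sqrt(3)*I)*(2*k + sqrt((2*k + 1)^2 - 1) + 1)^(1/3)))) + C4*exp(x*((2*k + sqrt((2*k + 1)^2 - 1) + 1)^(1/3)/4 + sqrt(3)*I*(2*k + sqrt((2*k + 1)^2 - 1) + 1)^(1/3)/4 - 1/2 + 1/((1 + sqrt(3)*I)*(2*k + sqrt((2*k + 1)^2 - 1) + 1)^(1/3))))


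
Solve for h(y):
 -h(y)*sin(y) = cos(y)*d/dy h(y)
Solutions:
 h(y) = C1*cos(y)


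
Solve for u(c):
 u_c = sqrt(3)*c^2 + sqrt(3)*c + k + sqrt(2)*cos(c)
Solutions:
 u(c) = C1 + sqrt(3)*c^3/3 + sqrt(3)*c^2/2 + c*k + sqrt(2)*sin(c)


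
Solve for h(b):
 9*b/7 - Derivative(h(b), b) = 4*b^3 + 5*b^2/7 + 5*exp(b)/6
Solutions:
 h(b) = C1 - b^4 - 5*b^3/21 + 9*b^2/14 - 5*exp(b)/6


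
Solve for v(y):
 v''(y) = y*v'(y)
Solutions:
 v(y) = C1 + C2*erfi(sqrt(2)*y/2)


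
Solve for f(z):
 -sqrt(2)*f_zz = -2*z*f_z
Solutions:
 f(z) = C1 + C2*erfi(2^(3/4)*z/2)


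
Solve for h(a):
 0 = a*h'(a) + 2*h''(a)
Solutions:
 h(a) = C1 + C2*erf(a/2)


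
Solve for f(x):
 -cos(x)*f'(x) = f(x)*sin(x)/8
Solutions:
 f(x) = C1*cos(x)^(1/8)


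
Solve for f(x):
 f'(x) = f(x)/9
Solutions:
 f(x) = C1*exp(x/9)


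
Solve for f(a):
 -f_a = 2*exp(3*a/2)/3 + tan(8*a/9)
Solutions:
 f(a) = C1 - 4*exp(3*a/2)/9 + 9*log(cos(8*a/9))/8


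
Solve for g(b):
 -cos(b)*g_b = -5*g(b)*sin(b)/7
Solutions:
 g(b) = C1/cos(b)^(5/7)


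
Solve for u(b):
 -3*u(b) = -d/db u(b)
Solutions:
 u(b) = C1*exp(3*b)


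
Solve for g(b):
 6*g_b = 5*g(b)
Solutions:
 g(b) = C1*exp(5*b/6)


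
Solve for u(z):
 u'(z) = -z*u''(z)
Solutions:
 u(z) = C1 + C2*log(z)


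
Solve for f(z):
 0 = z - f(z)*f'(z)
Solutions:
 f(z) = -sqrt(C1 + z^2)
 f(z) = sqrt(C1 + z^2)


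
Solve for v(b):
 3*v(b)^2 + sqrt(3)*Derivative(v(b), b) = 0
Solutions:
 v(b) = 1/(C1 + sqrt(3)*b)


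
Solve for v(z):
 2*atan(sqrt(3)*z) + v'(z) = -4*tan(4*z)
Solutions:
 v(z) = C1 - 2*z*atan(sqrt(3)*z) + sqrt(3)*log(3*z^2 + 1)/3 + log(cos(4*z))


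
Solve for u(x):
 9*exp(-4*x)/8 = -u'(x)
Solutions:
 u(x) = C1 + 9*exp(-4*x)/32


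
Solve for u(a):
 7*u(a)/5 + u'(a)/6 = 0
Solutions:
 u(a) = C1*exp(-42*a/5)


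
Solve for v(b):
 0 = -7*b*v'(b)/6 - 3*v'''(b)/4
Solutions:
 v(b) = C1 + Integral(C2*airyai(-42^(1/3)*b/3) + C3*airybi(-42^(1/3)*b/3), b)


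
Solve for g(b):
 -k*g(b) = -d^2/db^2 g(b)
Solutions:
 g(b) = C1*exp(-b*sqrt(k)) + C2*exp(b*sqrt(k))


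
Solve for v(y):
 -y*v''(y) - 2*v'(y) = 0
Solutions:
 v(y) = C1 + C2/y


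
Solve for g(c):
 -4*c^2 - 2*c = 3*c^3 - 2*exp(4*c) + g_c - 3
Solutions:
 g(c) = C1 - 3*c^4/4 - 4*c^3/3 - c^2 + 3*c + exp(4*c)/2


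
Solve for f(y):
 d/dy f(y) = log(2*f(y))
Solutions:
 -Integral(1/(log(_y) + log(2)), (_y, f(y))) = C1 - y


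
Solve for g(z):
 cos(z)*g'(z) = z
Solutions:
 g(z) = C1 + Integral(z/cos(z), z)


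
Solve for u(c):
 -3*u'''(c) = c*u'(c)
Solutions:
 u(c) = C1 + Integral(C2*airyai(-3^(2/3)*c/3) + C3*airybi(-3^(2/3)*c/3), c)


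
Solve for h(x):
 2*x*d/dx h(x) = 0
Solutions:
 h(x) = C1


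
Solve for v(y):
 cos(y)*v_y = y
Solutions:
 v(y) = C1 + Integral(y/cos(y), y)


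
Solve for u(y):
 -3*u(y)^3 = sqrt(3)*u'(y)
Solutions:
 u(y) = -sqrt(2)*sqrt(-1/(C1 - sqrt(3)*y))/2
 u(y) = sqrt(2)*sqrt(-1/(C1 - sqrt(3)*y))/2


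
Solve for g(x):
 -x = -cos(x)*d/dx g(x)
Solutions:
 g(x) = C1 + Integral(x/cos(x), x)


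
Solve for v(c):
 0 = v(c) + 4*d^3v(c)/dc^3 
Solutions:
 v(c) = C3*exp(-2^(1/3)*c/2) + (C1*sin(2^(1/3)*sqrt(3)*c/4) + C2*cos(2^(1/3)*sqrt(3)*c/4))*exp(2^(1/3)*c/4)


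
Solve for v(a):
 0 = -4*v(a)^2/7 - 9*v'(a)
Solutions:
 v(a) = 63/(C1 + 4*a)


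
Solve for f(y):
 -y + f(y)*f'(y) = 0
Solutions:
 f(y) = -sqrt(C1 + y^2)
 f(y) = sqrt(C1 + y^2)


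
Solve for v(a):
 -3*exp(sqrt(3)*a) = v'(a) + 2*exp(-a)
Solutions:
 v(a) = C1 - sqrt(3)*exp(sqrt(3)*a) + 2*exp(-a)


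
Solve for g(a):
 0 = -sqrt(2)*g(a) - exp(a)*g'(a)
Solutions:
 g(a) = C1*exp(sqrt(2)*exp(-a))


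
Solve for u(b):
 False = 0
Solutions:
 u(b) = C1 - 3*b*asin(b/3)/5 + zoo*b - 3*sqrt(9 - b^2)/5


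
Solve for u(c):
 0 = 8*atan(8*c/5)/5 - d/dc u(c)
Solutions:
 u(c) = C1 + 8*c*atan(8*c/5)/5 - log(64*c^2 + 25)/2


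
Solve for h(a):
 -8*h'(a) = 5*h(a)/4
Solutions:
 h(a) = C1*exp(-5*a/32)


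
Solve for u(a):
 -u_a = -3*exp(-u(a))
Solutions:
 u(a) = log(C1 + 3*a)


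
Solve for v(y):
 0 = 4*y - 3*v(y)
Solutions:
 v(y) = 4*y/3


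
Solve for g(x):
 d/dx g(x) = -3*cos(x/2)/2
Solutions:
 g(x) = C1 - 3*sin(x/2)


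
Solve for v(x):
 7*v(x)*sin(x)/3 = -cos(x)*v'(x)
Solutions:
 v(x) = C1*cos(x)^(7/3)


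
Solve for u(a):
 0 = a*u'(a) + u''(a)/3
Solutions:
 u(a) = C1 + C2*erf(sqrt(6)*a/2)


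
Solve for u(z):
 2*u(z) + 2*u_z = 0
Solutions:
 u(z) = C1*exp(-z)


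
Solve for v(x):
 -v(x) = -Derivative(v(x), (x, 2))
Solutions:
 v(x) = C1*exp(-x) + C2*exp(x)


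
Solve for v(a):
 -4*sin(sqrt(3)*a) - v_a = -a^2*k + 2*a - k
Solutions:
 v(a) = C1 + a^3*k/3 - a^2 + a*k + 4*sqrt(3)*cos(sqrt(3)*a)/3


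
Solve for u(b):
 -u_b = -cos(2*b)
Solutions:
 u(b) = C1 + sin(2*b)/2


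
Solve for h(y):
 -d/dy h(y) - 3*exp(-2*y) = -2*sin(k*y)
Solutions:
 h(y) = C1 + 3*exp(-2*y)/2 - 2*cos(k*y)/k


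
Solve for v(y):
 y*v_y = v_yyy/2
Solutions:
 v(y) = C1 + Integral(C2*airyai(2^(1/3)*y) + C3*airybi(2^(1/3)*y), y)


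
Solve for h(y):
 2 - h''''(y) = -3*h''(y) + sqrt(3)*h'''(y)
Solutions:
 h(y) = C1 + C2*y + C3*exp(y*(-sqrt(3) + sqrt(15))/2) + C4*exp(-y*(sqrt(3) + sqrt(15))/2) - y^2/3


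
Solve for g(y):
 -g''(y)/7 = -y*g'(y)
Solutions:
 g(y) = C1 + C2*erfi(sqrt(14)*y/2)


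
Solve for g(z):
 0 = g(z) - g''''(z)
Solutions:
 g(z) = C1*exp(-z) + C2*exp(z) + C3*sin(z) + C4*cos(z)


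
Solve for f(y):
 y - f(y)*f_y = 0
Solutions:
 f(y) = -sqrt(C1 + y^2)
 f(y) = sqrt(C1 + y^2)


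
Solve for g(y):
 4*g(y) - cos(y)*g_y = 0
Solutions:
 g(y) = C1*(sin(y)^2 + 2*sin(y) + 1)/(sin(y)^2 - 2*sin(y) + 1)


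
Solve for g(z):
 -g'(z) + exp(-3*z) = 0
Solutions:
 g(z) = C1 - exp(-3*z)/3


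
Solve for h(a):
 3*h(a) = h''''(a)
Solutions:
 h(a) = C1*exp(-3^(1/4)*a) + C2*exp(3^(1/4)*a) + C3*sin(3^(1/4)*a) + C4*cos(3^(1/4)*a)


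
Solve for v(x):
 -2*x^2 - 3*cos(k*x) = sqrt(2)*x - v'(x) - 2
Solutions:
 v(x) = C1 + 2*x^3/3 + sqrt(2)*x^2/2 - 2*x + 3*sin(k*x)/k


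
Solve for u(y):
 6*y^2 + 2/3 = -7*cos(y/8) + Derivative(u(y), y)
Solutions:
 u(y) = C1 + 2*y^3 + 2*y/3 + 56*sin(y/8)


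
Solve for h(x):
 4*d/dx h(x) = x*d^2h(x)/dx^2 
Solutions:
 h(x) = C1 + C2*x^5


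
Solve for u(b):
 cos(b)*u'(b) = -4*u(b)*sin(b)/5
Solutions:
 u(b) = C1*cos(b)^(4/5)


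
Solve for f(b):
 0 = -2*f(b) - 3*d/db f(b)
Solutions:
 f(b) = C1*exp(-2*b/3)


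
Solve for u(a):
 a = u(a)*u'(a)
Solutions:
 u(a) = -sqrt(C1 + a^2)
 u(a) = sqrt(C1 + a^2)


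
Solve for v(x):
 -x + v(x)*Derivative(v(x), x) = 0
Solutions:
 v(x) = -sqrt(C1 + x^2)
 v(x) = sqrt(C1 + x^2)


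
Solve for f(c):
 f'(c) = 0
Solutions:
 f(c) = C1


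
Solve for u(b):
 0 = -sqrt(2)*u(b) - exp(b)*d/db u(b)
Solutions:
 u(b) = C1*exp(sqrt(2)*exp(-b))


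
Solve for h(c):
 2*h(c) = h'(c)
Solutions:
 h(c) = C1*exp(2*c)


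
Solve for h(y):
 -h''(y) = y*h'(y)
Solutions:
 h(y) = C1 + C2*erf(sqrt(2)*y/2)


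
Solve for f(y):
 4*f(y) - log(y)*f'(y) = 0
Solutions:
 f(y) = C1*exp(4*li(y))


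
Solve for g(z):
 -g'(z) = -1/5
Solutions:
 g(z) = C1 + z/5


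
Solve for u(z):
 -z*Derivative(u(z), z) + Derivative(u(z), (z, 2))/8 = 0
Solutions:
 u(z) = C1 + C2*erfi(2*z)


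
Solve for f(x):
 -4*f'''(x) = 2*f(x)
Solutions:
 f(x) = C3*exp(-2^(2/3)*x/2) + (C1*sin(2^(2/3)*sqrt(3)*x/4) + C2*cos(2^(2/3)*sqrt(3)*x/4))*exp(2^(2/3)*x/4)


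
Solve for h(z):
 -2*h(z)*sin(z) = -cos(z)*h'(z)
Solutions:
 h(z) = C1/cos(z)^2


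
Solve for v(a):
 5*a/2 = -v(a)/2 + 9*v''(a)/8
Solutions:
 v(a) = C1*exp(-2*a/3) + C2*exp(2*a/3) - 5*a


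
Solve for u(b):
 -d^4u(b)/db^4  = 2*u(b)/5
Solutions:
 u(b) = (C1*sin(10^(3/4)*b/10) + C2*cos(10^(3/4)*b/10))*exp(-10^(3/4)*b/10) + (C3*sin(10^(3/4)*b/10) + C4*cos(10^(3/4)*b/10))*exp(10^(3/4)*b/10)


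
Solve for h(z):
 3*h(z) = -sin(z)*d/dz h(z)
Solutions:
 h(z) = C1*(cos(z) + 1)^(3/2)/(cos(z) - 1)^(3/2)


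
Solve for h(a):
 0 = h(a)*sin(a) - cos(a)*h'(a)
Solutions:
 h(a) = C1/cos(a)


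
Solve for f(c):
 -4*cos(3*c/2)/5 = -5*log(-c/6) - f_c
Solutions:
 f(c) = C1 - 5*c*log(-c) + 5*c + 5*c*log(6) + 8*sin(3*c/2)/15


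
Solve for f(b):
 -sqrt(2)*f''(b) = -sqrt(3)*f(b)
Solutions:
 f(b) = C1*exp(-2^(3/4)*3^(1/4)*b/2) + C2*exp(2^(3/4)*3^(1/4)*b/2)


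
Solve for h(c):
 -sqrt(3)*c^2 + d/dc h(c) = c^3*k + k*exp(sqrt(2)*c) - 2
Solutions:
 h(c) = C1 + c^4*k/4 + sqrt(3)*c^3/3 - 2*c + sqrt(2)*k*exp(sqrt(2)*c)/2


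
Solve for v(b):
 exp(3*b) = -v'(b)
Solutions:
 v(b) = C1 - exp(3*b)/3


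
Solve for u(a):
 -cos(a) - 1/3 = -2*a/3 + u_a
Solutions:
 u(a) = C1 + a^2/3 - a/3 - sin(a)


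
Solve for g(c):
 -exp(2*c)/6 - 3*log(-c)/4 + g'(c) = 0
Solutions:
 g(c) = C1 + 3*c*log(-c)/4 - 3*c/4 + exp(2*c)/12


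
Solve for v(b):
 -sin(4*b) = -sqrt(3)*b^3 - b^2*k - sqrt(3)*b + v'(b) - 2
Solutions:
 v(b) = C1 + sqrt(3)*b^4/4 + b^3*k/3 + sqrt(3)*b^2/2 + 2*b + cos(4*b)/4


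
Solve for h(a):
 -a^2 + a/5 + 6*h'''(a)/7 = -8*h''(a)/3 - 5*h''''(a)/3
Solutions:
 h(a) = C1 + C2*a + a^4/32 - 59*a^3/1120 - 5757*a^2/31360 + (C3*sin(sqrt(1879)*a/35) + C4*cos(sqrt(1879)*a/35))*exp(-9*a/35)


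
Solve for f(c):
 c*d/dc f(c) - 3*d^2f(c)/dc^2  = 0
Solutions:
 f(c) = C1 + C2*erfi(sqrt(6)*c/6)


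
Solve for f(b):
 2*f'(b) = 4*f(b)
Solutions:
 f(b) = C1*exp(2*b)


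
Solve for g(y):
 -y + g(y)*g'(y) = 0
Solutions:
 g(y) = -sqrt(C1 + y^2)
 g(y) = sqrt(C1 + y^2)


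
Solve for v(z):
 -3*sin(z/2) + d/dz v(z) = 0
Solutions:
 v(z) = C1 - 6*cos(z/2)


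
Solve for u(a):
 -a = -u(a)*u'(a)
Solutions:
 u(a) = -sqrt(C1 + a^2)
 u(a) = sqrt(C1 + a^2)


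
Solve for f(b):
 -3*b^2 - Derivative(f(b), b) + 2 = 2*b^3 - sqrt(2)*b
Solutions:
 f(b) = C1 - b^4/2 - b^3 + sqrt(2)*b^2/2 + 2*b


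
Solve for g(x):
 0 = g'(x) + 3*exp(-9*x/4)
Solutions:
 g(x) = C1 + 4*exp(-9*x/4)/3


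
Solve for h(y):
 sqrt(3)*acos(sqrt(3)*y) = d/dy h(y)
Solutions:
 h(y) = C1 + sqrt(3)*(y*acos(sqrt(3)*y) - sqrt(3)*sqrt(1 - 3*y^2)/3)


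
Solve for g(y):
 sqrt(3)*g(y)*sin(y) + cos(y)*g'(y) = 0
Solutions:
 g(y) = C1*cos(y)^(sqrt(3))


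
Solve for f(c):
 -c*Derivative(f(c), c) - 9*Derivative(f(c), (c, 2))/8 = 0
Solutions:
 f(c) = C1 + C2*erf(2*c/3)


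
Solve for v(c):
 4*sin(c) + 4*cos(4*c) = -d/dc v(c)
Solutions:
 v(c) = C1 - sin(4*c) + 4*cos(c)


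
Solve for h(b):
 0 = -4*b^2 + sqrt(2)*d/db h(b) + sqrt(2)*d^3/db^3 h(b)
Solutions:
 h(b) = C1 + C2*sin(b) + C3*cos(b) + 2*sqrt(2)*b^3/3 - 4*sqrt(2)*b


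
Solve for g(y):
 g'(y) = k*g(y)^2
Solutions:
 g(y) = -1/(C1 + k*y)


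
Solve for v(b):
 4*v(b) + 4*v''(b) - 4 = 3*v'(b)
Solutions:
 v(b) = (C1*sin(sqrt(55)*b/8) + C2*cos(sqrt(55)*b/8))*exp(3*b/8) + 1


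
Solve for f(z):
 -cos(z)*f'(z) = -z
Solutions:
 f(z) = C1 + Integral(z/cos(z), z)


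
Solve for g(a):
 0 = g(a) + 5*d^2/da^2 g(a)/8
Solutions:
 g(a) = C1*sin(2*sqrt(10)*a/5) + C2*cos(2*sqrt(10)*a/5)


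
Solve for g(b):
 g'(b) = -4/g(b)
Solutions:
 g(b) = -sqrt(C1 - 8*b)
 g(b) = sqrt(C1 - 8*b)


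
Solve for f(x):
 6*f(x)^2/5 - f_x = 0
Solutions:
 f(x) = -5/(C1 + 6*x)


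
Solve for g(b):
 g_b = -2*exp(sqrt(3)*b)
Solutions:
 g(b) = C1 - 2*sqrt(3)*exp(sqrt(3)*b)/3


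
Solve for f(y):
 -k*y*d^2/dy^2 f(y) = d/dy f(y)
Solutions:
 f(y) = C1 + y^(((re(k) - 1)*re(k) + im(k)^2)/(re(k)^2 + im(k)^2))*(C2*sin(log(y)*Abs(im(k))/(re(k)^2 + im(k)^2)) + C3*cos(log(y)*im(k)/(re(k)^2 + im(k)^2)))


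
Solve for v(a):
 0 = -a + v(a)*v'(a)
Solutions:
 v(a) = -sqrt(C1 + a^2)
 v(a) = sqrt(C1 + a^2)


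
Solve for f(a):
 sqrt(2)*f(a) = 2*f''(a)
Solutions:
 f(a) = C1*exp(-2^(3/4)*a/2) + C2*exp(2^(3/4)*a/2)


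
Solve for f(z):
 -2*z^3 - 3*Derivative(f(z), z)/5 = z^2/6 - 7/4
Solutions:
 f(z) = C1 - 5*z^4/6 - 5*z^3/54 + 35*z/12


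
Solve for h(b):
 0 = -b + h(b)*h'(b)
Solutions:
 h(b) = -sqrt(C1 + b^2)
 h(b) = sqrt(C1 + b^2)


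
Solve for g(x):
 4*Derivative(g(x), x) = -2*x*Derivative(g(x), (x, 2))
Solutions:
 g(x) = C1 + C2/x


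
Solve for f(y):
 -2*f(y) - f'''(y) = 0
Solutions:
 f(y) = C3*exp(-2^(1/3)*y) + (C1*sin(2^(1/3)*sqrt(3)*y/2) + C2*cos(2^(1/3)*sqrt(3)*y/2))*exp(2^(1/3)*y/2)


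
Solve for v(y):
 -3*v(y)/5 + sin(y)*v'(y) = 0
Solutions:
 v(y) = C1*(cos(y) - 1)^(3/10)/(cos(y) + 1)^(3/10)


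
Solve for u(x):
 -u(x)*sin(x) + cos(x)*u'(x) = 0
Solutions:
 u(x) = C1/cos(x)


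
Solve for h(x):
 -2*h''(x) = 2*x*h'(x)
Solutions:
 h(x) = C1 + C2*erf(sqrt(2)*x/2)


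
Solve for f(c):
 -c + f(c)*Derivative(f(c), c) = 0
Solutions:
 f(c) = -sqrt(C1 + c^2)
 f(c) = sqrt(C1 + c^2)


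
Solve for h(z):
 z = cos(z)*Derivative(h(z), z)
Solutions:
 h(z) = C1 + Integral(z/cos(z), z)


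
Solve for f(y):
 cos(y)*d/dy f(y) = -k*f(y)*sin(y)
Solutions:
 f(y) = C1*exp(k*log(cos(y)))


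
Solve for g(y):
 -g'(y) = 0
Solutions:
 g(y) = C1


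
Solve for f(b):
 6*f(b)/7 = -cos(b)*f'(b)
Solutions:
 f(b) = C1*(sin(b) - 1)^(3/7)/(sin(b) + 1)^(3/7)


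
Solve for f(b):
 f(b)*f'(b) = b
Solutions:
 f(b) = -sqrt(C1 + b^2)
 f(b) = sqrt(C1 + b^2)


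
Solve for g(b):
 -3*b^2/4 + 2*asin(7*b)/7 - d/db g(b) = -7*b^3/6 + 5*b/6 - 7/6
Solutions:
 g(b) = C1 + 7*b^4/24 - b^3/4 - 5*b^2/12 + 2*b*asin(7*b)/7 + 7*b/6 + 2*sqrt(1 - 49*b^2)/49


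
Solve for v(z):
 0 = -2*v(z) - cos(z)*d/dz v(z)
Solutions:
 v(z) = C1*(sin(z) - 1)/(sin(z) + 1)


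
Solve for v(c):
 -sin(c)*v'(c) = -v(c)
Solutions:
 v(c) = C1*sqrt(cos(c) - 1)/sqrt(cos(c) + 1)


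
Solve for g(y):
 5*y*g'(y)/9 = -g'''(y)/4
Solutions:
 g(y) = C1 + Integral(C2*airyai(-60^(1/3)*y/3) + C3*airybi(-60^(1/3)*y/3), y)


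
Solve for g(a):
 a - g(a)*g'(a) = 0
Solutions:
 g(a) = -sqrt(C1 + a^2)
 g(a) = sqrt(C1 + a^2)


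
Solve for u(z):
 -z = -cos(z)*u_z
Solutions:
 u(z) = C1 + Integral(z/cos(z), z)


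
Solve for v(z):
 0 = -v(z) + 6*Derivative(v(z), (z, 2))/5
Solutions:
 v(z) = C1*exp(-sqrt(30)*z/6) + C2*exp(sqrt(30)*z/6)


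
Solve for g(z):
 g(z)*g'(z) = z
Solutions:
 g(z) = -sqrt(C1 + z^2)
 g(z) = sqrt(C1 + z^2)


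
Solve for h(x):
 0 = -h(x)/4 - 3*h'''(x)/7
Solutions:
 h(x) = C3*exp(x*(-126^(1/3) + 3*14^(1/3)*3^(2/3))/24)*sin(14^(1/3)*3^(1/6)*x/4) + C4*exp(x*(-126^(1/3) + 3*14^(1/3)*3^(2/3))/24)*cos(14^(1/3)*3^(1/6)*x/4) + C5*exp(-x*(126^(1/3) + 3*14^(1/3)*3^(2/3))/24) + (C1*sin(14^(1/3)*3^(1/6)*x/4) + C2*cos(14^(1/3)*3^(1/6)*x/4))*exp(126^(1/3)*x/12)


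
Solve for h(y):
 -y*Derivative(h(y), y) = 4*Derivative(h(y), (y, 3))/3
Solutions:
 h(y) = C1 + Integral(C2*airyai(-6^(1/3)*y/2) + C3*airybi(-6^(1/3)*y/2), y)


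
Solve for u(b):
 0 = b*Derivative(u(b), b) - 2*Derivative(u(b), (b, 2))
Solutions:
 u(b) = C1 + C2*erfi(b/2)


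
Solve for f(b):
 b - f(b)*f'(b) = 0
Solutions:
 f(b) = -sqrt(C1 + b^2)
 f(b) = sqrt(C1 + b^2)


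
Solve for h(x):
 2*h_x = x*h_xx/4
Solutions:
 h(x) = C1 + C2*x^9
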